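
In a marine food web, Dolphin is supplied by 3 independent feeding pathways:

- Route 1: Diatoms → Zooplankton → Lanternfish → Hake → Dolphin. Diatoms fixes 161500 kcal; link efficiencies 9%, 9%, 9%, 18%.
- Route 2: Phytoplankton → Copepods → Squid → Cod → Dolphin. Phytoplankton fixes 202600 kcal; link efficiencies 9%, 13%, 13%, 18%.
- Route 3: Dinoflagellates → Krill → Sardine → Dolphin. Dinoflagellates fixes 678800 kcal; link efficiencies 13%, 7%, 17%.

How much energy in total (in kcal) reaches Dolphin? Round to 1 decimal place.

Route 1: 161500 × 0.09 × 0.09 × 0.09 × 0.18 = 21.19203 kcal
Route 2: 202600 × 0.09 × 0.13 × 0.13 × 0.18 = 55.467828 kcal
Route 3: 678800 × 0.13 × 0.07 × 0.17 = 1050.1036 kcal
Total at Dolphin: 21.19203 + 55.467828 + 1050.1036 = 1126.763458 kcal

1126.8 kcal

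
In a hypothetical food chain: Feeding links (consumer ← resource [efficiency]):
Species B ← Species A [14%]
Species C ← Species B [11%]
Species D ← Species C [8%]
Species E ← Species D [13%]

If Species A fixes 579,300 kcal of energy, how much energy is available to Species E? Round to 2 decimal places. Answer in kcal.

92.78 kcal

Species B: 579300 × 0.14 = 81102 kcal
Species C: 81102 × 0.11 = 8921.22 kcal
Species D: 8921.22 × 0.08 = 713.6976 kcal
Species E: 713.6976 × 0.13 = 92.780688 kcal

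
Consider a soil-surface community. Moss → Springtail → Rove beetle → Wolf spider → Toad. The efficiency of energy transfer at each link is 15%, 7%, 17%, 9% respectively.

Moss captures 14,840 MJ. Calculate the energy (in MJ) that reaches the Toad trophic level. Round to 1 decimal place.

Springtail: 14840 × 0.15 = 2226 MJ
Rove beetle: 2226 × 0.07 = 155.82 MJ
Wolf spider: 155.82 × 0.17 = 26.4894 MJ
Toad: 26.4894 × 0.09 = 2.384046 MJ

2.4 MJ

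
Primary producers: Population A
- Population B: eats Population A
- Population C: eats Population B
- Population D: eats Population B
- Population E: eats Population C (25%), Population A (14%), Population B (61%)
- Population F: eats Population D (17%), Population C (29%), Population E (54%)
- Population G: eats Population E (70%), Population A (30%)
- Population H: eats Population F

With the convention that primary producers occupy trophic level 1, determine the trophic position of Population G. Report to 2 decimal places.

3.48

Population B: 1 + 1 = 2
Population C: 1 + 2 = 3
Population D: 1 + 2 = 3
Population E: 1 + (0.25×3 + 0.14×1 + 0.61×2) = 3.11
Population F: 1 + (0.17×3 + 0.29×3 + 0.54×3.11) = 4.0594
Population G: 1 + (0.7×3.11 + 0.3×1) = 3.477
Population H: 1 + 4.0594 = 5.0594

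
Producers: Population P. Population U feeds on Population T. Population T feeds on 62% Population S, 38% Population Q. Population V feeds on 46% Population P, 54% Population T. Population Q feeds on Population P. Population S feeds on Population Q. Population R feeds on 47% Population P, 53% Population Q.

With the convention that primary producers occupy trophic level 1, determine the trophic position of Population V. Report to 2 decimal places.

3.41

Population Q: 1 + 1 = 2
Population R: 1 + (0.47×1 + 0.53×2) = 2.53
Population S: 1 + 2 = 3
Population T: 1 + (0.62×3 + 0.38×2) = 3.62
Population U: 1 + 3.62 = 4.62
Population V: 1 + (0.46×1 + 0.54×3.62) = 3.4148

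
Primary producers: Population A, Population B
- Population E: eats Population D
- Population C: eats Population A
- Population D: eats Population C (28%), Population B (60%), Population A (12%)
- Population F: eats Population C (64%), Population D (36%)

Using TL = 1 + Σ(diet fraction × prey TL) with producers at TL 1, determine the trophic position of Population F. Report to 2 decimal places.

Population C: 1 + 1 = 2
Population D: 1 + (0.28×2 + 0.6×1 + 0.12×1) = 2.28
Population E: 1 + 2.28 = 3.28
Population F: 1 + (0.64×2 + 0.36×2.28) = 3.1008

3.10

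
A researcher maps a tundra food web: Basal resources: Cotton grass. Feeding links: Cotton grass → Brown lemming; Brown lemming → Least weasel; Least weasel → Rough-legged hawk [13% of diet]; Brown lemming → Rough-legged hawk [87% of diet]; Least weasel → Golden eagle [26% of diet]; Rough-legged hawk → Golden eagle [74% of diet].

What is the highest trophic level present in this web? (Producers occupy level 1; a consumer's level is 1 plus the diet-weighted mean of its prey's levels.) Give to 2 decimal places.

Brown lemming: 1 + 1 = 2
Least weasel: 1 + 2 = 3
Rough-legged hawk: 1 + (0.13×3 + 0.87×2) = 3.13
Golden eagle: 1 + (0.26×3 + 0.74×3.13) = 4.0962

4.10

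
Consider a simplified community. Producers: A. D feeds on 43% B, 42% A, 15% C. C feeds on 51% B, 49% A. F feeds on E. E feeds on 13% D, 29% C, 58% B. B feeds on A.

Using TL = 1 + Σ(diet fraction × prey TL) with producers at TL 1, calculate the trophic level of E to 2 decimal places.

B: 1 + 1 = 2
C: 1 + (0.51×2 + 0.49×1) = 2.51
D: 1 + (0.43×2 + 0.42×1 + 0.15×2.51) = 2.6565
E: 1 + (0.13×2.6565 + 0.29×2.51 + 0.58×2) = 3.233245
F: 1 + 3.233245 = 4.233245

3.23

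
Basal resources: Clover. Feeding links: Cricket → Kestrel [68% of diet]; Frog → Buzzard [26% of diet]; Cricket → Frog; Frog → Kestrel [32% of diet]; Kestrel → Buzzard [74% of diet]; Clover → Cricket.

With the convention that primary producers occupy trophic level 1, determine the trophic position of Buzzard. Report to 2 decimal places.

Cricket: 1 + 1 = 2
Frog: 1 + 2 = 3
Kestrel: 1 + (0.32×3 + 0.68×2) = 3.32
Buzzard: 1 + (0.74×3.32 + 0.26×3) = 4.2368

4.24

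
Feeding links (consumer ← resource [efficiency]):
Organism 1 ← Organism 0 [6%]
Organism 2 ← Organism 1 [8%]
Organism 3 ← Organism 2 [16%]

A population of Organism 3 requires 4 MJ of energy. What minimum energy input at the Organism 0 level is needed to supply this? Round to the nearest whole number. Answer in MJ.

5208 MJ

Cumulative transfer efficiency: 0.06 × 0.08 × 0.16 = 0.000768
Organism 0 energy = 4 / 0.000768 = 5208 MJ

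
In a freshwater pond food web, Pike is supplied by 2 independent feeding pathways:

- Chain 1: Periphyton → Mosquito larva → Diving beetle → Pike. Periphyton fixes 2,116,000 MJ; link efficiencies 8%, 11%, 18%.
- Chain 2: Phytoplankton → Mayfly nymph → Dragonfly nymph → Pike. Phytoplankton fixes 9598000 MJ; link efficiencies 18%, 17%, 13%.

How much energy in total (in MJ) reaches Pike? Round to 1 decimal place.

Chain 1: 2116000 × 0.08 × 0.11 × 0.18 = 3351.744 MJ
Chain 2: 9598000 × 0.18 × 0.17 × 0.13 = 38180.844 MJ
Total at Pike: 3351.744 + 38180.844 = 41532.588 MJ

41532.6 MJ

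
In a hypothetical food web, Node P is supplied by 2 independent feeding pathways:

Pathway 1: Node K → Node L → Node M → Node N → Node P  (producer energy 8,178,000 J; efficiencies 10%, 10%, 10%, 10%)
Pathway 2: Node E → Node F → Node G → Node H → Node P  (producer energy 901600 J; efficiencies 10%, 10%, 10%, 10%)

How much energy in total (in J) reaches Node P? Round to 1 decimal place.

908.0 J

Pathway 1: 8178000 × 0.1 × 0.1 × 0.1 × 0.1 = 817.8 J
Pathway 2: 901600 × 0.1 × 0.1 × 0.1 × 0.1 = 90.16 J
Total at Node P: 817.8 + 90.16 = 907.96 J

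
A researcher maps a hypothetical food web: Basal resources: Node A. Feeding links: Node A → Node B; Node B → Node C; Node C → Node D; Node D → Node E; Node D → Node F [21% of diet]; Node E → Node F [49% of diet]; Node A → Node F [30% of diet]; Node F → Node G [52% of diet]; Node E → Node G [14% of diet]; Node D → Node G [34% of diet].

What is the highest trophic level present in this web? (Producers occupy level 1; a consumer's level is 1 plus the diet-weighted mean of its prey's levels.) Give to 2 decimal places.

5.45

Node B: 1 + 1 = 2
Node C: 1 + 2 = 3
Node D: 1 + 3 = 4
Node E: 1 + 4 = 5
Node F: 1 + (0.21×4 + 0.49×5 + 0.3×1) = 4.59
Node G: 1 + (0.52×4.59 + 0.14×5 + 0.34×4) = 5.4468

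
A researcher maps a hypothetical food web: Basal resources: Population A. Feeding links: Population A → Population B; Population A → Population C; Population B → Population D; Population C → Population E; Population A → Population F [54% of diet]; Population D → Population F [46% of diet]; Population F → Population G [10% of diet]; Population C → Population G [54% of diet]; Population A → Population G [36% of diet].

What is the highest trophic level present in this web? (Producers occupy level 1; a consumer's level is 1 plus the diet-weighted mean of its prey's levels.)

Population B: 1 + 1 = 2
Population C: 1 + 1 = 2
Population D: 1 + 2 = 3
Population E: 1 + 2 = 3
Population F: 1 + (0.54×1 + 0.46×3) = 2.92
Population G: 1 + (0.1×2.92 + 0.54×2 + 0.36×1) = 2.732

3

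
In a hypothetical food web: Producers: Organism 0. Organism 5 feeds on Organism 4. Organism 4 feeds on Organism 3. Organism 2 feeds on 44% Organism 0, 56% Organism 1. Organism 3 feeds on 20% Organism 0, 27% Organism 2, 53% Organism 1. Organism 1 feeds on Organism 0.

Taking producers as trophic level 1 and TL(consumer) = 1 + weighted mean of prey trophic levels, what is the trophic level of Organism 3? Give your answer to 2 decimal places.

Organism 1: 1 + 1 = 2
Organism 2: 1 + (0.44×1 + 0.56×2) = 2.56
Organism 3: 1 + (0.2×1 + 0.27×2.56 + 0.53×2) = 2.9512
Organism 4: 1 + 2.9512 = 3.9512
Organism 5: 1 + 3.9512 = 4.9512

2.95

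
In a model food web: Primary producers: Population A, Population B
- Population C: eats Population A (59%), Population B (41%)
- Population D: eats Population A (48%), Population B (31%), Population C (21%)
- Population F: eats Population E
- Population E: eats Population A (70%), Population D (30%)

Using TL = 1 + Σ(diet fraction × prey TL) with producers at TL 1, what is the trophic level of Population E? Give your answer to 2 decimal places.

Population C: 1 + (0.59×1 + 0.41×1) = 2
Population D: 1 + (0.48×1 + 0.31×1 + 0.21×2) = 2.21
Population E: 1 + (0.7×1 + 0.3×2.21) = 2.363
Population F: 1 + 2.363 = 3.363

2.36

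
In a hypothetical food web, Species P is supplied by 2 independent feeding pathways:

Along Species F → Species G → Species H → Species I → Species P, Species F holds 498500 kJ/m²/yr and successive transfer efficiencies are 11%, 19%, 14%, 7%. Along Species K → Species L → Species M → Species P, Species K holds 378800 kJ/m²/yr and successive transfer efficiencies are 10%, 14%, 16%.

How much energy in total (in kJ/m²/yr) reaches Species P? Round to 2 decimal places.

950.61 kJ/m²/yr

Via Species F: 498500 × 0.11 × 0.19 × 0.14 × 0.07 = 102.10277 kJ/m²/yr
Via Species K: 378800 × 0.1 × 0.14 × 0.16 = 848.512 kJ/m²/yr
Total at Species P: 102.10277 + 848.512 = 950.61477 kJ/m²/yr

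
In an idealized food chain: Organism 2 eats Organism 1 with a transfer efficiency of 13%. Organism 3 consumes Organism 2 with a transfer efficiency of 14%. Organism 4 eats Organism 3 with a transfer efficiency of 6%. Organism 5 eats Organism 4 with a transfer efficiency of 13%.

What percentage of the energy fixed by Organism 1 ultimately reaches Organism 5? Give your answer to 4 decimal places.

0.0142%

Product of link efficiencies: 0.13 × 0.14 × 0.06 × 0.13 = 0.00014196
As a percentage: 0.00014196 × 100 = 0.0142%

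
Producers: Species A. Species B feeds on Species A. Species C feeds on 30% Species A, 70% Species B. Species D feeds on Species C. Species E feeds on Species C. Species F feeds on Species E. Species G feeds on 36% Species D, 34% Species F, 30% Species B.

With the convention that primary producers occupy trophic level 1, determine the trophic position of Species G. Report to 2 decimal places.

4.53

Species B: 1 + 1 = 2
Species C: 1 + (0.3×1 + 0.7×2) = 2.7
Species D: 1 + 2.7 = 3.7
Species E: 1 + 2.7 = 3.7
Species F: 1 + 3.7 = 4.7
Species G: 1 + (0.36×3.7 + 0.34×4.7 + 0.3×2) = 4.53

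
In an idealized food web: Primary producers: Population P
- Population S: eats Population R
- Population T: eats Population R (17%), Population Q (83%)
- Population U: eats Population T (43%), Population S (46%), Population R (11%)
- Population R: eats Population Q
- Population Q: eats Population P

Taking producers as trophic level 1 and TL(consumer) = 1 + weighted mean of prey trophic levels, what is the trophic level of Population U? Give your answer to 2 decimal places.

Population Q: 1 + 1 = 2
Population R: 1 + 2 = 3
Population S: 1 + 3 = 4
Population T: 1 + (0.17×3 + 0.83×2) = 3.17
Population U: 1 + (0.43×3.17 + 0.46×4 + 0.11×3) = 4.5331

4.53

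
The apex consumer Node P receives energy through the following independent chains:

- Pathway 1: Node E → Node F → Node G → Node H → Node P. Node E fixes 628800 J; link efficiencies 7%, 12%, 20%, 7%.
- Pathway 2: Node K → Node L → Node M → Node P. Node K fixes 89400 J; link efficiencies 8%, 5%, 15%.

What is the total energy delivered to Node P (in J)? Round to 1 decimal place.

127.6 J

Pathway 1: 628800 × 0.07 × 0.12 × 0.2 × 0.07 = 73.94688 J
Pathway 2: 89400 × 0.08 × 0.05 × 0.15 = 53.64 J
Total at Node P: 73.94688 + 53.64 = 127.58688 J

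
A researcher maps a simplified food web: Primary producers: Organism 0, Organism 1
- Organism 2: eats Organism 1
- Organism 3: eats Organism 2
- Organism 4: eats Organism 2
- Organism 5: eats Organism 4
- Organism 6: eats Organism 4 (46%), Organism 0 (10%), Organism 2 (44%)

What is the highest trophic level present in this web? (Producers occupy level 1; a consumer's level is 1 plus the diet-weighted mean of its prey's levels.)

4

Organism 2: 1 + 1 = 2
Organism 3: 1 + 2 = 3
Organism 4: 1 + 2 = 3
Organism 5: 1 + 3 = 4
Organism 6: 1 + (0.46×3 + 0.1×1 + 0.44×2) = 3.36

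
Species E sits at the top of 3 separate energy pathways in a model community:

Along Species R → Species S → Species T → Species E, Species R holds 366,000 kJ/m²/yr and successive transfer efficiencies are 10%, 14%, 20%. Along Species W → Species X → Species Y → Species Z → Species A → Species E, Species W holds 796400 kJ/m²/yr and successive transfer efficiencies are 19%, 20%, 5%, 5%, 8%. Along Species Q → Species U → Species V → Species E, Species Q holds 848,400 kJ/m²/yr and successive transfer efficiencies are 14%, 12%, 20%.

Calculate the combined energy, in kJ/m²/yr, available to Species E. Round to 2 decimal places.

3881.48 kJ/m²/yr

Via Species R: 366000 × 0.1 × 0.14 × 0.2 = 1024.8 kJ/m²/yr
Via Species W: 796400 × 0.19 × 0.2 × 0.05 × 0.05 × 0.08 = 6.05264 kJ/m²/yr
Via Species Q: 848400 × 0.14 × 0.12 × 0.2 = 2850.624 kJ/m²/yr
Total at Species E: 1024.8 + 6.05264 + 2850.624 = 3881.47664 kJ/m²/yr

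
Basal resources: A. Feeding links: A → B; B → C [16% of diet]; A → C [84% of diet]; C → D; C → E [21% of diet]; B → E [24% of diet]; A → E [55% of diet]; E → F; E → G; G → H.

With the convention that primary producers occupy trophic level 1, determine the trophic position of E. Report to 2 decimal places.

B: 1 + 1 = 2
C: 1 + (0.16×2 + 0.84×1) = 2.16
D: 1 + 2.16 = 3.16
E: 1 + (0.21×2.16 + 0.24×2 + 0.55×1) = 2.4836
F: 1 + 2.4836 = 3.4836
G: 1 + 2.4836 = 3.4836
H: 1 + 3.4836 = 4.4836

2.48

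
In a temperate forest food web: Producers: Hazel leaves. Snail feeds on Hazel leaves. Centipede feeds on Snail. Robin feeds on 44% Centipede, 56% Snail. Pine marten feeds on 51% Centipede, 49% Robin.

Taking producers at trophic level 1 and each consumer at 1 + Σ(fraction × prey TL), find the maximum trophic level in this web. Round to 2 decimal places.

4.22

Snail: 1 + 1 = 2
Centipede: 1 + 2 = 3
Robin: 1 + (0.44×3 + 0.56×2) = 3.44
Pine marten: 1 + (0.51×3 + 0.49×3.44) = 4.2156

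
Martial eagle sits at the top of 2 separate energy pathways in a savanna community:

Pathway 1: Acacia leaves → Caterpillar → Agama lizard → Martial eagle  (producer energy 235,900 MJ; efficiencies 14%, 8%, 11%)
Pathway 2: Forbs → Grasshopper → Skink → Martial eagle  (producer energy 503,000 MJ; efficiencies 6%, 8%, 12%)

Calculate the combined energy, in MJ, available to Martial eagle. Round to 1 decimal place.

Pathway 1: 235900 × 0.14 × 0.08 × 0.11 = 290.6288 MJ
Pathway 2: 503000 × 0.06 × 0.08 × 0.12 = 289.728 MJ
Total at Martial eagle: 290.6288 + 289.728 = 580.3568 MJ

580.4 MJ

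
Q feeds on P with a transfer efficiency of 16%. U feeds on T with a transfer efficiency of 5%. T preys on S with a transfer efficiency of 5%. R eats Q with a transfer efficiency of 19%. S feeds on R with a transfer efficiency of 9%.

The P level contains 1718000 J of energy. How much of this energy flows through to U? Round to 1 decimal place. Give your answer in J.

11.8 J

Q: 1718000 × 0.16 = 274880 J
R: 274880 × 0.19 = 52227.2 J
S: 52227.2 × 0.09 = 4700.448 J
T: 4700.448 × 0.05 = 235.0224 J
U: 235.0224 × 0.05 = 11.75112 J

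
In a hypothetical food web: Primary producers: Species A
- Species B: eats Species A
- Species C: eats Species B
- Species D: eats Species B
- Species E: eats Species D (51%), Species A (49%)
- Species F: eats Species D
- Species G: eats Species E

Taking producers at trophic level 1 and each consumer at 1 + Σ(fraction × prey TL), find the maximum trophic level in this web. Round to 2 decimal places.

4.02

Species B: 1 + 1 = 2
Species C: 1 + 2 = 3
Species D: 1 + 2 = 3
Species E: 1 + (0.51×3 + 0.49×1) = 3.02
Species F: 1 + 3 = 4
Species G: 1 + 3.02 = 4.02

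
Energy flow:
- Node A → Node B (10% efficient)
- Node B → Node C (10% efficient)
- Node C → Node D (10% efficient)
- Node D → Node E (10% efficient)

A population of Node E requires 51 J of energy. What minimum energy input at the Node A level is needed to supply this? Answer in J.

Cumulative transfer efficiency: 0.1 × 0.1 × 0.1 × 0.1 = 0.0001
Node A energy = 51 / 0.0001 = 510000 J

510000 J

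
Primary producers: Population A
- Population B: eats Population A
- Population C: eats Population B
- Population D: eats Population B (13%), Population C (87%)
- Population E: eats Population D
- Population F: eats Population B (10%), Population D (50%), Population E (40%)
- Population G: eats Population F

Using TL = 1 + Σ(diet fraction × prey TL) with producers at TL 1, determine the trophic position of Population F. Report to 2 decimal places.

5.08

Population B: 1 + 1 = 2
Population C: 1 + 2 = 3
Population D: 1 + (0.13×2 + 0.87×3) = 3.87
Population E: 1 + 3.87 = 4.87
Population F: 1 + (0.1×2 + 0.5×3.87 + 0.4×4.87) = 5.083
Population G: 1 + 5.083 = 6.083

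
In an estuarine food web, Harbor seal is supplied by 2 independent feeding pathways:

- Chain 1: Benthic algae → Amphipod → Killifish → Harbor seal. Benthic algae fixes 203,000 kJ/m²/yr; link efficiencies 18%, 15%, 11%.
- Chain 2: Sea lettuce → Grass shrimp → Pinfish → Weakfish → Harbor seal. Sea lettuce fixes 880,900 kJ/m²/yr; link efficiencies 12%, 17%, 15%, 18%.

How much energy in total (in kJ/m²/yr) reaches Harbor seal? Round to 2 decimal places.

Chain 1: 203000 × 0.18 × 0.15 × 0.11 = 602.91 kJ/m²/yr
Chain 2: 880900 × 0.12 × 0.17 × 0.15 × 0.18 = 485.19972 kJ/m²/yr
Total at Harbor seal: 602.91 + 485.19972 = 1088.10972 kJ/m²/yr

1088.11 kJ/m²/yr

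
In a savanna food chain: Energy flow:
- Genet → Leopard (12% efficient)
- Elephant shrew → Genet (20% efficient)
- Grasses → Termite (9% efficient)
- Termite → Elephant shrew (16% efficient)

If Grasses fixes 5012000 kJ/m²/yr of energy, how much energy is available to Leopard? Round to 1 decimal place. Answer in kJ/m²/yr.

1732.1 kJ/m²/yr

Termite: 5012000 × 0.09 = 451080 kJ/m²/yr
Elephant shrew: 451080 × 0.16 = 72172.8 kJ/m²/yr
Genet: 72172.8 × 0.2 = 14434.56 kJ/m²/yr
Leopard: 14434.56 × 0.12 = 1732.1472 kJ/m²/yr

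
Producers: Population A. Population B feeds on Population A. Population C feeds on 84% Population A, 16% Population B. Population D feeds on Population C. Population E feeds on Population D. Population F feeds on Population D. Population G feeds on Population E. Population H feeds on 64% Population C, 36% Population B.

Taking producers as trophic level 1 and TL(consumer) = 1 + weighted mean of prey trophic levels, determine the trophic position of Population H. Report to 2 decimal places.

3.10

Population B: 1 + 1 = 2
Population C: 1 + (0.84×1 + 0.16×2) = 2.16
Population D: 1 + 2.16 = 3.16
Population E: 1 + 3.16 = 4.16
Population F: 1 + 3.16 = 4.16
Population G: 1 + 4.16 = 5.16
Population H: 1 + (0.64×2.16 + 0.36×2) = 3.1024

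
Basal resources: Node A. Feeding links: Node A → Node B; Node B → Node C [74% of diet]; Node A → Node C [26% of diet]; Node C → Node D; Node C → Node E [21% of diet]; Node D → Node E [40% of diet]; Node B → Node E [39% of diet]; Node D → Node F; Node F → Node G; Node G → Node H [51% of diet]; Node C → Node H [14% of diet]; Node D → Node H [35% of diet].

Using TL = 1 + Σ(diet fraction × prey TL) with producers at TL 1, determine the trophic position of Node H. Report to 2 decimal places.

Node B: 1 + 1 = 2
Node C: 1 + (0.74×2 + 0.26×1) = 2.74
Node D: 1 + 2.74 = 3.74
Node E: 1 + (0.21×2.74 + 0.4×3.74 + 0.39×2) = 3.8514
Node F: 1 + 3.74 = 4.74
Node G: 1 + 4.74 = 5.74
Node H: 1 + (0.51×5.74 + 0.14×2.74 + 0.35×3.74) = 5.62

5.62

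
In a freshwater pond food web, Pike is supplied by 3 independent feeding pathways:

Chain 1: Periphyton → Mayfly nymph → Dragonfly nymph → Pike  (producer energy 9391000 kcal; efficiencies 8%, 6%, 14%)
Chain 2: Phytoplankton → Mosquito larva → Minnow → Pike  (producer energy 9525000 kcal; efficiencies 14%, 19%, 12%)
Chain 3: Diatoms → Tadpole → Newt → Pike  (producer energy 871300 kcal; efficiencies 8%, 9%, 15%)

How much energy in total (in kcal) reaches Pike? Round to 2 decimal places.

Chain 1: 9391000 × 0.08 × 0.06 × 0.14 = 6310.752 kcal
Chain 2: 9525000 × 0.14 × 0.19 × 0.12 = 30403.8 kcal
Chain 3: 871300 × 0.08 × 0.09 × 0.15 = 941.004 kcal
Total at Pike: 6310.752 + 30403.8 + 941.004 = 37655.556 kcal

37655.56 kcal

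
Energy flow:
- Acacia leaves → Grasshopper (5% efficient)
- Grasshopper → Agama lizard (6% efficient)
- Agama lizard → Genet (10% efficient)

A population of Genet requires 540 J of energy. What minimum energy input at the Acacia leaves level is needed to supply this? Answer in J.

1800000 J

Cumulative transfer efficiency: 0.05 × 0.06 × 0.1 = 0.0003
Acacia leaves energy = 540 / 0.0003 = 1800000 J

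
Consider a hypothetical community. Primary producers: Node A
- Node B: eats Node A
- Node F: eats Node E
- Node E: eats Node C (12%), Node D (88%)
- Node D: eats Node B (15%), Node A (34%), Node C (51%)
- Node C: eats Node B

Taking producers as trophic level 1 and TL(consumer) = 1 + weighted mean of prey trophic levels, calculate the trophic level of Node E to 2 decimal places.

Node B: 1 + 1 = 2
Node C: 1 + 2 = 3
Node D: 1 + (0.15×2 + 0.34×1 + 0.51×3) = 3.17
Node E: 1 + (0.12×3 + 0.88×3.17) = 4.1496
Node F: 1 + 4.1496 = 5.1496

4.15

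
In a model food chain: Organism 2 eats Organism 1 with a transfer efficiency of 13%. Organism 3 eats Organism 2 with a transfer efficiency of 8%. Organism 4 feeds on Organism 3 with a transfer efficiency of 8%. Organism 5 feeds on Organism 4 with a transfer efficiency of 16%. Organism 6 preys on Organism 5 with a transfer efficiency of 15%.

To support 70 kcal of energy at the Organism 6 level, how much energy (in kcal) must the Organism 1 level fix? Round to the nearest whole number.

Cumulative transfer efficiency: 0.13 × 0.08 × 0.08 × 0.16 × 0.15 = 0.000019968
Organism 1 energy = 70 / 0.000019968 = 3505609 kcal

3505609 kcal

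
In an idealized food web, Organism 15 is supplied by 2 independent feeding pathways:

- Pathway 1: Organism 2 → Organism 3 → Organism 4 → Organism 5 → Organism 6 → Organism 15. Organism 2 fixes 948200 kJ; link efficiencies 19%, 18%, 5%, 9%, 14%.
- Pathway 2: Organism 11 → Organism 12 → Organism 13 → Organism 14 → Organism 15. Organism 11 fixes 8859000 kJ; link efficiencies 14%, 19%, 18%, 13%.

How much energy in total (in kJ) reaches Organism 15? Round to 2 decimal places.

5534.63 kJ

Pathway 1: 948200 × 0.19 × 0.18 × 0.05 × 0.09 × 0.14 = 20.4299172 kJ
Pathway 2: 8859000 × 0.14 × 0.19 × 0.18 × 0.13 = 5514.19596 kJ
Total at Organism 15: 20.4299172 + 5514.19596 = 5534.6258772 kJ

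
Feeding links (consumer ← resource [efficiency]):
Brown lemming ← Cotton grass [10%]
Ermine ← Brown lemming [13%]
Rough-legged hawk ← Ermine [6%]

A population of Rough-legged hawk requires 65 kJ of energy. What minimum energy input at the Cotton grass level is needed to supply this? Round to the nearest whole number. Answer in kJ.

Cumulative transfer efficiency: 0.1 × 0.13 × 0.06 = 0.00078
Cotton grass energy = 65 / 0.00078 = 83333 kJ

83333 kJ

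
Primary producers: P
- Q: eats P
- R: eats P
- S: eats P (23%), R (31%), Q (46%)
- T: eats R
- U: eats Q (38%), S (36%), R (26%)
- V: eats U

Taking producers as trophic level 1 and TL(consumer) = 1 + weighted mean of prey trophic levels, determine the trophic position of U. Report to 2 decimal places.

Q: 1 + 1 = 2
R: 1 + 1 = 2
S: 1 + (0.23×1 + 0.31×2 + 0.46×2) = 2.77
T: 1 + 2 = 3
U: 1 + (0.38×2 + 0.36×2.77 + 0.26×2) = 3.2772
V: 1 + 3.2772 = 4.2772

3.28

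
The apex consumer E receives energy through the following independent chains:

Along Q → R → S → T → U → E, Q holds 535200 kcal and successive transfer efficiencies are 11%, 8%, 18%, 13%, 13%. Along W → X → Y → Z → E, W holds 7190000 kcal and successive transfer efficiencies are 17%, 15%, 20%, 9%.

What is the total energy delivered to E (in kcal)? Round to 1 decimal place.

Via Q: 535200 × 0.11 × 0.08 × 0.18 × 0.13 × 0.13 = 14.32708992 kcal
Via W: 7190000 × 0.17 × 0.15 × 0.2 × 0.09 = 3300.21 kcal
Total at E: 14.32708992 + 3300.21 = 3314.53708992 kcal

3314.5 kcal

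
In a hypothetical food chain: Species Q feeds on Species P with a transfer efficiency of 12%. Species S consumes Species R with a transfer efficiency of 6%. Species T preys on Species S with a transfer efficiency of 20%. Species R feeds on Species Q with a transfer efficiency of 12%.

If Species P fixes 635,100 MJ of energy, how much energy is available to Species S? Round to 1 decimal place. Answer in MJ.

Species Q: 635100 × 0.12 = 76212 MJ
Species R: 76212 × 0.12 = 9145.44 MJ
Species S: 9145.44 × 0.06 = 548.7264 MJ

548.7 MJ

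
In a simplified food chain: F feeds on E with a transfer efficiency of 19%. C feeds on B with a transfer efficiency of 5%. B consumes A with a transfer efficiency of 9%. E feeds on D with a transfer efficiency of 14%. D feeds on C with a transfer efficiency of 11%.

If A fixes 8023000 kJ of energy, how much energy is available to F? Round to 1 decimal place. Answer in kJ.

105.6 kJ

B: 8023000 × 0.09 = 722070 kJ
C: 722070 × 0.05 = 36103.5 kJ
D: 36103.5 × 0.11 = 3971.385 kJ
E: 3971.385 × 0.14 = 555.9939 kJ
F: 555.9939 × 0.19 = 105.638841 kJ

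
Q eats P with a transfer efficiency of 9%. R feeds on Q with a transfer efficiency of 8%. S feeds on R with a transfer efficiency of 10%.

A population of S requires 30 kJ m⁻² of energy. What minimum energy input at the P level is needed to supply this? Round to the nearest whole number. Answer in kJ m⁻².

Cumulative transfer efficiency: 0.09 × 0.08 × 0.1 = 0.00072
P energy = 30 / 0.00072 = 41667 kJ m⁻²

41667 kJ m⁻²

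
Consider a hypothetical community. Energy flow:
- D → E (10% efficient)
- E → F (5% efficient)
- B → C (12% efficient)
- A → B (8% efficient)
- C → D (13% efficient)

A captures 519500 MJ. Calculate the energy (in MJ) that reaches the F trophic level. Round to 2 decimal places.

3.24 MJ

B: 519500 × 0.08 = 41560 MJ
C: 41560 × 0.12 = 4987.2 MJ
D: 4987.2 × 0.13 = 648.336 MJ
E: 648.336 × 0.1 = 64.8336 MJ
F: 64.8336 × 0.05 = 3.24168 MJ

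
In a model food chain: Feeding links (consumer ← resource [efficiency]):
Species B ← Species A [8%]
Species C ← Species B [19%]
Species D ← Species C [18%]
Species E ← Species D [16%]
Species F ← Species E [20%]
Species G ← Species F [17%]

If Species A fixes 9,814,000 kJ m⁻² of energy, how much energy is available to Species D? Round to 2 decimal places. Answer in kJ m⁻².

Species B: 9814000 × 0.08 = 785120 kJ m⁻²
Species C: 785120 × 0.19 = 149172.8 kJ m⁻²
Species D: 149172.8 × 0.18 = 26851.104 kJ m⁻²

26851.10 kJ m⁻²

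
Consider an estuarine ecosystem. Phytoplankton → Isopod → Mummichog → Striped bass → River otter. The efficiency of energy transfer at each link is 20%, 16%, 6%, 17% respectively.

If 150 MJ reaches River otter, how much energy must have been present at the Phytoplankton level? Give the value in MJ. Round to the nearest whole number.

Cumulative transfer efficiency: 0.2 × 0.16 × 0.06 × 0.17 = 0.0003264
Phytoplankton energy = 150 / 0.0003264 = 459559 MJ

459559 MJ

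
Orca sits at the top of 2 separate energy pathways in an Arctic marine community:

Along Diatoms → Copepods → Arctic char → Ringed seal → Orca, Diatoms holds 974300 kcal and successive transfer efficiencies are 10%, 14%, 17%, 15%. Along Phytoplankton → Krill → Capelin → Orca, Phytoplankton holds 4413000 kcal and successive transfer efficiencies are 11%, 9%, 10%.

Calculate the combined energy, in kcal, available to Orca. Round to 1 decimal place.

Via Diatoms: 974300 × 0.1 × 0.14 × 0.17 × 0.15 = 347.8251 kcal
Via Phytoplankton: 4413000 × 0.11 × 0.09 × 0.1 = 4368.87 kcal
Total at Orca: 347.8251 + 4368.87 = 4716.6951 kcal

4716.7 kcal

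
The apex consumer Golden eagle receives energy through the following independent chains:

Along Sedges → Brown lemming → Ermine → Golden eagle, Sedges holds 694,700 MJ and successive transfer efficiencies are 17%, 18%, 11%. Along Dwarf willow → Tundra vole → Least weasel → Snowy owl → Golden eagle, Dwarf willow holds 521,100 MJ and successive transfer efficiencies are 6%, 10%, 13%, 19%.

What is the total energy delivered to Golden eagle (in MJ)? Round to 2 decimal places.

2415.59 MJ

Via Sedges: 694700 × 0.17 × 0.18 × 0.11 = 2338.3602 MJ
Via Dwarf willow: 521100 × 0.06 × 0.1 × 0.13 × 0.19 = 77.22702 MJ
Total at Golden eagle: 2338.3602 + 77.22702 = 2415.58722 MJ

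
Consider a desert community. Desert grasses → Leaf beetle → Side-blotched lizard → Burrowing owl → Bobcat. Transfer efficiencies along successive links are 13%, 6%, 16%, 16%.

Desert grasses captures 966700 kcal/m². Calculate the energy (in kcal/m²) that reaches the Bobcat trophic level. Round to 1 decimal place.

193.0 kcal/m²

Leaf beetle: 966700 × 0.13 = 125671 kcal/m²
Side-blotched lizard: 125671 × 0.06 = 7540.26 kcal/m²
Burrowing owl: 7540.26 × 0.16 = 1206.4416 kcal/m²
Bobcat: 1206.4416 × 0.16 = 193.030656 kcal/m²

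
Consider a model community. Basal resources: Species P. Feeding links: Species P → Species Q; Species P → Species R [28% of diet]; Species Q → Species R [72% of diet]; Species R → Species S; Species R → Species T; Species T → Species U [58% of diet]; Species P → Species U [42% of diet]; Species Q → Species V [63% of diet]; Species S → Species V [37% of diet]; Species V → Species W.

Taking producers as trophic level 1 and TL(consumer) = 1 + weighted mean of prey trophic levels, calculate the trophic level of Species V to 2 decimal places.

3.64

Species Q: 1 + 1 = 2
Species R: 1 + (0.28×1 + 0.72×2) = 2.72
Species S: 1 + 2.72 = 3.72
Species T: 1 + 2.72 = 3.72
Species U: 1 + (0.58×3.72 + 0.42×1) = 3.5776
Species V: 1 + (0.63×2 + 0.37×3.72) = 3.6364
Species W: 1 + 3.6364 = 4.6364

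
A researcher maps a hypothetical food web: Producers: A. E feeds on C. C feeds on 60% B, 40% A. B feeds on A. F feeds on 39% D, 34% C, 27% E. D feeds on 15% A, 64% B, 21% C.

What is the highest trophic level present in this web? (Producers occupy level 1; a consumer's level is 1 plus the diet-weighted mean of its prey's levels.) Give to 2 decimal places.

4.02

B: 1 + 1 = 2
C: 1 + (0.6×2 + 0.4×1) = 2.6
D: 1 + (0.15×1 + 0.64×2 + 0.21×2.6) = 2.976
E: 1 + 2.6 = 3.6
F: 1 + (0.39×2.976 + 0.34×2.6 + 0.27×3.6) = 4.01664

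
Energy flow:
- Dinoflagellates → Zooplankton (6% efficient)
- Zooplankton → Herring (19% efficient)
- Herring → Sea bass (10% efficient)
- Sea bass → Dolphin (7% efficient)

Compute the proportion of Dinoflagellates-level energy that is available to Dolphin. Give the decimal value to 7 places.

Product of link efficiencies: 0.06 × 0.19 × 0.1 × 0.07 = 0.0000798

0.0000798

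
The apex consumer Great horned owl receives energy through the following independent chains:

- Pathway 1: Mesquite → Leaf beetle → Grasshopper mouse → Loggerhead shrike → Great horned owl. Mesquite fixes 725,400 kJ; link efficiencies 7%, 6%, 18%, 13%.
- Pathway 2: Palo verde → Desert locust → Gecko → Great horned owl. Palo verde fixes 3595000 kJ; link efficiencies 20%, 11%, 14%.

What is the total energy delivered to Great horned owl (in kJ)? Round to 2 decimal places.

11143.89 kJ

Pathway 1: 725400 × 0.07 × 0.06 × 0.18 × 0.13 = 71.292312 kJ
Pathway 2: 3595000 × 0.2 × 0.11 × 0.14 = 11072.6 kJ
Total at Great horned owl: 71.292312 + 11072.6 = 11143.892312 kJ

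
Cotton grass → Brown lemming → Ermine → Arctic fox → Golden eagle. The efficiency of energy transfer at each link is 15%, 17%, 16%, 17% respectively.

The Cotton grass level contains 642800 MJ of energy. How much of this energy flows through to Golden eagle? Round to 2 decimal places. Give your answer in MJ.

Brown lemming: 642800 × 0.15 = 96420 MJ
Ermine: 96420 × 0.17 = 16391.4 MJ
Arctic fox: 16391.4 × 0.16 = 2622.624 MJ
Golden eagle: 2622.624 × 0.17 = 445.84608 MJ

445.85 MJ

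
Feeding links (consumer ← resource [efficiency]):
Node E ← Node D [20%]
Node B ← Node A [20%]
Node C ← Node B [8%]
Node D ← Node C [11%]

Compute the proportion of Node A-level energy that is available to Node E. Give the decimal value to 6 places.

Product of link efficiencies: 0.2 × 0.08 × 0.11 × 0.2 = 0.000352

0.000352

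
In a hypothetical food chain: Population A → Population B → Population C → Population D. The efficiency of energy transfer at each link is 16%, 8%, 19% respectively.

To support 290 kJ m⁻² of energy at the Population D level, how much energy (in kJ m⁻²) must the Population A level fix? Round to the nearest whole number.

119243 kJ m⁻²

Cumulative transfer efficiency: 0.16 × 0.08 × 0.19 = 0.002432
Population A energy = 290 / 0.002432 = 119243 kJ m⁻²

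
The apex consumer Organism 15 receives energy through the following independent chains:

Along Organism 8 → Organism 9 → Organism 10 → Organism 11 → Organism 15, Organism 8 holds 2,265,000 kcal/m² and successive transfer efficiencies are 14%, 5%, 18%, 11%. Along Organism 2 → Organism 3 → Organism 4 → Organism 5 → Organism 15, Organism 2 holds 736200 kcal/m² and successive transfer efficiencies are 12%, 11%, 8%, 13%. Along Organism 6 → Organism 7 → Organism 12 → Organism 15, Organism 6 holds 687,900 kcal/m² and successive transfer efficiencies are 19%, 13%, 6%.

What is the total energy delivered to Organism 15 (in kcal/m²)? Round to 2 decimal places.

Via Organism 8: 2265000 × 0.14 × 0.05 × 0.18 × 0.11 = 313.929 kcal/m²
Via Organism 2: 736200 × 0.12 × 0.11 × 0.08 × 0.13 = 101.065536 kcal/m²
Via Organism 6: 687900 × 0.19 × 0.13 × 0.06 = 1019.4678 kcal/m²
Total at Organism 15: 313.929 + 101.065536 + 1019.4678 = 1434.462336 kcal/m²

1434.46 kcal/m²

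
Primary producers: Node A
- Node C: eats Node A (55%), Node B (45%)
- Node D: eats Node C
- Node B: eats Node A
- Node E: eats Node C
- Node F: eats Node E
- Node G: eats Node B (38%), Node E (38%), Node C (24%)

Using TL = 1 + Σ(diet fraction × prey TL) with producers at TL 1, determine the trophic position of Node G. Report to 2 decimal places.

3.66

Node B: 1 + 1 = 2
Node C: 1 + (0.55×1 + 0.45×2) = 2.45
Node D: 1 + 2.45 = 3.45
Node E: 1 + 2.45 = 3.45
Node F: 1 + 3.45 = 4.45
Node G: 1 + (0.38×2 + 0.38×3.45 + 0.24×2.45) = 3.659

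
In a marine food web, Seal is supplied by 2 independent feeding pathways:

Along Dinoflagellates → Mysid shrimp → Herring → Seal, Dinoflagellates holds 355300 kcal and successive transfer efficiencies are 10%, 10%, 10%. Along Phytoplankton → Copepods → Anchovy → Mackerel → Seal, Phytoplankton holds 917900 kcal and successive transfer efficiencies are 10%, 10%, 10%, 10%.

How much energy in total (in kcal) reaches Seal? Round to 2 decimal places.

447.09 kcal

Via Dinoflagellates: 355300 × 0.1 × 0.1 × 0.1 = 355.3 kcal
Via Phytoplankton: 917900 × 0.1 × 0.1 × 0.1 × 0.1 = 91.79 kcal
Total at Seal: 355.3 + 91.79 = 447.09 kcal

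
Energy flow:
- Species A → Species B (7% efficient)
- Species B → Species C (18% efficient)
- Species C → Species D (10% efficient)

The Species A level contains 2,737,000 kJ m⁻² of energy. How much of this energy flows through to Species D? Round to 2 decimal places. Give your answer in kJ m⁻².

Species B: 2737000 × 0.07 = 191590 kJ m⁻²
Species C: 191590 × 0.18 = 34486.2 kJ m⁻²
Species D: 34486.2 × 0.1 = 3448.62 kJ m⁻²

3448.62 kJ m⁻²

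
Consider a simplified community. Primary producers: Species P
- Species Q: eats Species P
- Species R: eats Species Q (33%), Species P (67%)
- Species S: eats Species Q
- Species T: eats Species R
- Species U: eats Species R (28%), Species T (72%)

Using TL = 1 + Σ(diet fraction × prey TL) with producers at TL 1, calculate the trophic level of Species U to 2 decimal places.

4.05

Species Q: 1 + 1 = 2
Species R: 1 + (0.33×2 + 0.67×1) = 2.33
Species S: 1 + 2 = 3
Species T: 1 + 2.33 = 3.33
Species U: 1 + (0.28×2.33 + 0.72×3.33) = 4.05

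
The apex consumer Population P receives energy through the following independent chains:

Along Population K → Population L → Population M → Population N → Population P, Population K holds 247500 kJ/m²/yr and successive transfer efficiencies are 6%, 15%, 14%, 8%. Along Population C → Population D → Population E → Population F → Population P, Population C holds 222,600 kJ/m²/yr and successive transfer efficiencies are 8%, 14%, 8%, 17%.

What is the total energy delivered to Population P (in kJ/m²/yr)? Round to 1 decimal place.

58.9 kJ/m²/yr

Via Population K: 247500 × 0.06 × 0.15 × 0.14 × 0.08 = 24.948 kJ/m²/yr
Via Population C: 222600 × 0.08 × 0.14 × 0.08 × 0.17 = 33.906432 kJ/m²/yr
Total at Population P: 24.948 + 33.906432 = 58.854432 kJ/m²/yr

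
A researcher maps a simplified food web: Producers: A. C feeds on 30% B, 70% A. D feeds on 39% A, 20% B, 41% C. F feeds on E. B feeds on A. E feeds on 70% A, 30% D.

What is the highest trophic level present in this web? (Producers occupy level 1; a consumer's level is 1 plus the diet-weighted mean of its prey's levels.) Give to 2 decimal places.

B: 1 + 1 = 2
C: 1 + (0.3×2 + 0.7×1) = 2.3
D: 1 + (0.39×1 + 0.2×2 + 0.41×2.3) = 2.733
E: 1 + (0.7×1 + 0.3×2.733) = 2.5199
F: 1 + 2.5199 = 3.5199

3.52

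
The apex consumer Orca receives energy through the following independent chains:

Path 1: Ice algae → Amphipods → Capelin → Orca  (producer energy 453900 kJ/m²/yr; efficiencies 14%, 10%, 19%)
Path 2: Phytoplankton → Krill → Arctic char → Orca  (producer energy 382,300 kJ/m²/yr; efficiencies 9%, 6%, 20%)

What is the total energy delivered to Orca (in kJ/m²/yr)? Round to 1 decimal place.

1620.3 kJ/m²/yr

Path 1: 453900 × 0.14 × 0.1 × 0.19 = 1207.374 kJ/m²/yr
Path 2: 382300 × 0.09 × 0.06 × 0.2 = 412.884 kJ/m²/yr
Total at Orca: 1207.374 + 412.884 = 1620.258 kJ/m²/yr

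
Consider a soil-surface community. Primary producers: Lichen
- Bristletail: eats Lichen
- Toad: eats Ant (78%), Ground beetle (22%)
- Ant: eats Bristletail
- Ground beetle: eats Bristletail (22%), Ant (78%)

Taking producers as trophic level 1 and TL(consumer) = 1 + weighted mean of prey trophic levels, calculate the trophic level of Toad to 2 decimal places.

Bristletail: 1 + 1 = 2
Ant: 1 + 2 = 3
Ground beetle: 1 + (0.22×2 + 0.78×3) = 3.78
Toad: 1 + (0.78×3 + 0.22×3.78) = 4.1716

4.17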